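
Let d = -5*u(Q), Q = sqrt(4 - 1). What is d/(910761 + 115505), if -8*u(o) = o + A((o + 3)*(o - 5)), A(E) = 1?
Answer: 5/8210128 + 5*sqrt(3)/8210128 ≈ 1.6638e-6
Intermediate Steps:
Q = sqrt(3) ≈ 1.7320
u(o) = -1/8 - o/8 (u(o) = -(o + 1)/8 = -(1 + o)/8 = -1/8 - o/8)
d = 5/8 + 5*sqrt(3)/8 (d = -5*(-1/8 - sqrt(3)/8) = 5/8 + 5*sqrt(3)/8 ≈ 1.7075)
d/(910761 + 115505) = (5/8 + 5*sqrt(3)/8)/(910761 + 115505) = (5/8 + 5*sqrt(3)/8)/1026266 = (5/8 + 5*sqrt(3)/8)*(1/1026266) = 5/8210128 + 5*sqrt(3)/8210128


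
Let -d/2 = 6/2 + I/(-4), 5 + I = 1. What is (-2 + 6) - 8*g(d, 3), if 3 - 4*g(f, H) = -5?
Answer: -12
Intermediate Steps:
I = -4 (I = -5 + 1 = -4)
d = -8 (d = -2*(6/2 - 4/(-4)) = -2*(6*(½) - 4*(-¼)) = -2*(3 + 1) = -2*4 = -8)
g(f, H) = 2 (g(f, H) = ¾ - ¼*(-5) = ¾ + 5/4 = 2)
(-2 + 6) - 8*g(d, 3) = (-2 + 6) - 8*2 = 4 - 16 = -12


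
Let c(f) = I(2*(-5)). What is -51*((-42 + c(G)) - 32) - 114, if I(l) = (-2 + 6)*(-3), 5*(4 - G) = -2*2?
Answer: 4272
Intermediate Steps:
G = 24/5 (G = 4 - (-2)*2/5 = 4 - 1/5*(-4) = 4 + 4/5 = 24/5 ≈ 4.8000)
I(l) = -12 (I(l) = 4*(-3) = -12)
c(f) = -12
-51*((-42 + c(G)) - 32) - 114 = -51*((-42 - 12) - 32) - 114 = -51*(-54 - 32) - 114 = -51*(-86) - 114 = 4386 - 114 = 4272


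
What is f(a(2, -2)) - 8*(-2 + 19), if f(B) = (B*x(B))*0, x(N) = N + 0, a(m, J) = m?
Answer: -136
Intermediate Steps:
x(N) = N
f(B) = 0 (f(B) = (B*B)*0 = B**2*0 = 0)
f(a(2, -2)) - 8*(-2 + 19) = 0 - 8*(-2 + 19) = 0 - 8*17 = 0 - 136 = -136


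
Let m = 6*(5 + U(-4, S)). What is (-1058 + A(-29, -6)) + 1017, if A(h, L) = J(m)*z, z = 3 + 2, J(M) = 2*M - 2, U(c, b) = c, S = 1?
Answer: 9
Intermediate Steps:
m = 6 (m = 6*(5 - 4) = 6*1 = 6)
J(M) = -2 + 2*M
z = 5
A(h, L) = 50 (A(h, L) = (-2 + 2*6)*5 = (-2 + 12)*5 = 10*5 = 50)
(-1058 + A(-29, -6)) + 1017 = (-1058 + 50) + 1017 = -1008 + 1017 = 9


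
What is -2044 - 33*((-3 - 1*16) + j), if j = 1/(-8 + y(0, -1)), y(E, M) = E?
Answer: -11303/8 ≈ -1412.9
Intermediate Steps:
j = -⅛ (j = 1/(-8 + 0) = 1/(-8) = -⅛ ≈ -0.12500)
-2044 - 33*((-3 - 1*16) + j) = -2044 - 33*((-3 - 1*16) - ⅛) = -2044 - 33*((-3 - 16) - ⅛) = -2044 - 33*(-19 - ⅛) = -2044 - 33*(-153/8) = -2044 + 5049/8 = -11303/8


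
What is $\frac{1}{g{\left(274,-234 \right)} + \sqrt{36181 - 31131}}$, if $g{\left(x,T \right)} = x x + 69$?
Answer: $\frac{15029}{1129353195} - \frac{\sqrt{202}}{1129353195} \approx 1.3295 \cdot 10^{-5}$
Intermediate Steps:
$g{\left(x,T \right)} = 69 + x^{2}$ ($g{\left(x,T \right)} = x^{2} + 69 = 69 + x^{2}$)
$\frac{1}{g{\left(274,-234 \right)} + \sqrt{36181 - 31131}} = \frac{1}{\left(69 + 274^{2}\right) + \sqrt{36181 - 31131}} = \frac{1}{\left(69 + 75076\right) + \sqrt{5050}} = \frac{1}{75145 + 5 \sqrt{202}}$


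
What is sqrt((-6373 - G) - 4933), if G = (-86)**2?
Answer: 3*I*sqrt(2078) ≈ 136.76*I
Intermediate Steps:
G = 7396
sqrt((-6373 - G) - 4933) = sqrt((-6373 - 1*7396) - 4933) = sqrt((-6373 - 7396) - 4933) = sqrt(-13769 - 4933) = sqrt(-18702) = 3*I*sqrt(2078)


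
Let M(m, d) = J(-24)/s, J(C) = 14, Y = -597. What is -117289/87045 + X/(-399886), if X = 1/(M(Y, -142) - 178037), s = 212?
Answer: -88513488000839164/65689506800410605 ≈ -1.3475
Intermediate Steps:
M(m, d) = 7/106 (M(m, d) = 14/212 = 14*(1/212) = 7/106)
X = -106/18871915 (X = 1/(7/106 - 178037) = 1/(-18871915/106) = -106/18871915 ≈ -5.6168e-6)
-117289/87045 + X/(-399886) = -117289/87045 - 106/18871915/(-399886) = -117289*1/87045 - 106/18871915*(-1/399886) = -117289/87045 + 53/3773307300845 = -88513488000839164/65689506800410605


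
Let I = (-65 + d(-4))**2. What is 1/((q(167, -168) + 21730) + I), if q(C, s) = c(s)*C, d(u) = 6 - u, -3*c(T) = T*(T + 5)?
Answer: -1/1499621 ≈ -6.6684e-7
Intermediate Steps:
c(T) = -T*(5 + T)/3 (c(T) = -T*(T + 5)/3 = -T*(5 + T)/3)
q(C, s) = -C*s*(5 + s)/3 (q(C, s) = (-s*(5 + s)/3)*C = -C*s*(5 + s)/3)
I = 3025 (I = (-65 + (6 - 1*(-4)))**2 = (-65 + (6 + 4))**2 = (-65 + 10)**2 = (-55)**2 = 3025)
1/((q(167, -168) + 21730) + I) = 1/((-1/3*167*(-168)*(5 - 168) + 21730) + 3025) = 1/((-1/3*167*(-168)*(-163) + 21730) + 3025) = 1/((-1524376 + 21730) + 3025) = 1/(-1502646 + 3025) = 1/(-1499621) = -1/1499621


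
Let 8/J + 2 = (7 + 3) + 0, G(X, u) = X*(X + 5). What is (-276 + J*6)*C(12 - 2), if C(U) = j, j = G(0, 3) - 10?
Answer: 2700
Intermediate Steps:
G(X, u) = X*(5 + X)
J = 1 (J = 8/(-2 + ((7 + 3) + 0)) = 8/(-2 + (10 + 0)) = 8/(-2 + 10) = 8/8 = 8*(1/8) = 1)
j = -10 (j = 0*(5 + 0) - 10 = 0*5 - 10 = 0 - 10 = -10)
C(U) = -10
(-276 + J*6)*C(12 - 2) = (-276 + 1*6)*(-10) = (-276 + 6)*(-10) = -270*(-10) = 2700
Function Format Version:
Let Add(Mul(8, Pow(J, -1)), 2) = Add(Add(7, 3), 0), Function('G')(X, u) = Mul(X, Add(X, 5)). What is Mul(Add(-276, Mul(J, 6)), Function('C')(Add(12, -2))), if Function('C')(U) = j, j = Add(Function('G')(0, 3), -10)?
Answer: 2700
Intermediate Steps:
Function('G')(X, u) = Mul(X, Add(5, X))
J = 1 (J = Mul(8, Pow(Add(-2, Add(Add(7, 3), 0)), -1)) = Mul(8, Pow(Add(-2, Add(10, 0)), -1)) = Mul(8, Pow(Add(-2, 10), -1)) = Mul(8, Pow(8, -1)) = Mul(8, Rational(1, 8)) = 1)
j = -10 (j = Add(Mul(0, Add(5, 0)), -10) = Add(Mul(0, 5), -10) = Add(0, -10) = -10)
Function('C')(U) = -10
Mul(Add(-276, Mul(J, 6)), Function('C')(Add(12, -2))) = Mul(Add(-276, Mul(1, 6)), -10) = Mul(Add(-276, 6), -10) = Mul(-270, -10) = 2700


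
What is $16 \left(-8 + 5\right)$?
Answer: $-48$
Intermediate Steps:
$16 \left(-8 + 5\right) = 16 \left(-3\right) = -48$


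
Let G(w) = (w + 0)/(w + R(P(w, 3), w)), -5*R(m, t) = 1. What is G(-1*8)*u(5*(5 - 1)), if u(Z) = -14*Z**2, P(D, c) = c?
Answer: -224000/41 ≈ -5463.4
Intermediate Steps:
R(m, t) = -1/5 (R(m, t) = -1/5*1 = -1/5)
G(w) = w/(-1/5 + w) (G(w) = (w + 0)/(w - 1/5) = w/(-1/5 + w))
G(-1*8)*u(5*(5 - 1)) = (5*(-1*8)/(-1 + 5*(-1*8)))*(-14*25*(5 - 1)**2) = (5*(-8)/(-1 + 5*(-8)))*(-14*(5*4)**2) = (5*(-8)/(-1 - 40))*(-14*20**2) = (5*(-8)/(-41))*(-14*400) = (5*(-8)*(-1/41))*(-5600) = (40/41)*(-5600) = -224000/41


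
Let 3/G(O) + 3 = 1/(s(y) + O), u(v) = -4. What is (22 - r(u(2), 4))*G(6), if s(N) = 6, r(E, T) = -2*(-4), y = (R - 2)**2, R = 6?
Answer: -72/5 ≈ -14.400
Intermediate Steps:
y = 16 (y = (6 - 2)**2 = 4**2 = 16)
r(E, T) = 8
G(O) = 3/(-3 + 1/(6 + O))
(22 - r(u(2), 4))*G(6) = (22 - 1*8)*(3*(-6 - 1*6)/(17 + 3*6)) = (22 - 8)*(3*(-6 - 6)/(17 + 18)) = 14*(3*(-12)/35) = 14*(3*(1/35)*(-12)) = 14*(-36/35) = -72/5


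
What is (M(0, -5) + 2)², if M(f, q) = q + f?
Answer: 9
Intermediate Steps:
M(f, q) = f + q
(M(0, -5) + 2)² = ((0 - 5) + 2)² = (-5 + 2)² = (-3)² = 9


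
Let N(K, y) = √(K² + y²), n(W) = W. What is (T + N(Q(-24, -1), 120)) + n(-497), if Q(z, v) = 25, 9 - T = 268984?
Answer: -269472 + 5*√601 ≈ -2.6935e+5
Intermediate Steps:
T = -268975 (T = 9 - 1*268984 = 9 - 268984 = -268975)
(T + N(Q(-24, -1), 120)) + n(-497) = (-268975 + √(25² + 120²)) - 497 = (-268975 + √(625 + 14400)) - 497 = (-268975 + √15025) - 497 = (-268975 + 5*√601) - 497 = -269472 + 5*√601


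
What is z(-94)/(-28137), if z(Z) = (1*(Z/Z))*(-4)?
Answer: 4/28137 ≈ 0.00014216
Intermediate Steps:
z(Z) = -4 (z(Z) = (1*1)*(-4) = 1*(-4) = -4)
z(-94)/(-28137) = -4/(-28137) = -4*(-1/28137) = 4/28137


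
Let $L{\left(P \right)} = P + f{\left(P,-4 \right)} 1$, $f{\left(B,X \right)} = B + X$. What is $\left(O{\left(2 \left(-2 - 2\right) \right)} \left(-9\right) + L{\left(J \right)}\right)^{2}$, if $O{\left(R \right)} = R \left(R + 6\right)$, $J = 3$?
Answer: $20164$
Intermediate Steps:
$O{\left(R \right)} = R \left(6 + R\right)$
$L{\left(P \right)} = -4 + 2 P$ ($L{\left(P \right)} = P + \left(P - 4\right) 1 = P + \left(-4 + P\right) 1 = P + \left(-4 + P\right) = -4 + 2 P$)
$\left(O{\left(2 \left(-2 - 2\right) \right)} \left(-9\right) + L{\left(J \right)}\right)^{2} = \left(2 \left(-2 - 2\right) \left(6 + 2 \left(-2 - 2\right)\right) \left(-9\right) + \left(-4 + 2 \cdot 3\right)\right)^{2} = \left(2 \left(-4\right) \left(6 + 2 \left(-4\right)\right) \left(-9\right) + \left(-4 + 6\right)\right)^{2} = \left(- 8 \left(6 - 8\right) \left(-9\right) + 2\right)^{2} = \left(\left(-8\right) \left(-2\right) \left(-9\right) + 2\right)^{2} = \left(16 \left(-9\right) + 2\right)^{2} = \left(-144 + 2\right)^{2} = \left(-142\right)^{2} = 20164$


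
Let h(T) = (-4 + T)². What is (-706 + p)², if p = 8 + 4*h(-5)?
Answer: 139876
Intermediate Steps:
p = 332 (p = 8 + 4*(-4 - 5)² = 8 + 4*(-9)² = 8 + 4*81 = 8 + 324 = 332)
(-706 + p)² = (-706 + 332)² = (-374)² = 139876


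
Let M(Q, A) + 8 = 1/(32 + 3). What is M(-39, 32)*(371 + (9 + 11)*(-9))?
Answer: -53289/35 ≈ -1522.5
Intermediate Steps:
M(Q, A) = -279/35 (M(Q, A) = -8 + 1/(32 + 3) = -8 + 1/35 = -279/35)
M(-39, 32)*(371 + (9 + 11)*(-9)) = -279*(371 + (9 + 11)*(-9))/35 = -279*(371 + 20*(-9))/35 = -279*(371 - 180)/35 = -279/35*191 = -53289/35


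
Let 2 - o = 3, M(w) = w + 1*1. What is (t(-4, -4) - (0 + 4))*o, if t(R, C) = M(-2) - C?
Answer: 1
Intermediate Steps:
M(w) = 1 + w (M(w) = w + 1 = 1 + w)
t(R, C) = -1 - C (t(R, C) = (1 - 2) - C = -1 - C)
o = -1 (o = 2 - 1*3 = 2 - 3 = -1)
(t(-4, -4) - (0 + 4))*o = ((-1 - 1*(-4)) - (0 + 4))*(-1) = ((-1 + 4) - 1*4)*(-1) = (3 - 4)*(-1) = -1*(-1) = 1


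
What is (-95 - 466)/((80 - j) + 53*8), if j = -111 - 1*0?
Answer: -187/205 ≈ -0.91220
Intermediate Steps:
j = -111 (j = -111 + 0 = -111)
(-95 - 466)/((80 - j) + 53*8) = (-95 - 466)/((80 - 1*(-111)) + 53*8) = -561/((80 + 111) + 424) = -561/(191 + 424) = -561/615 = -561*1/615 = -187/205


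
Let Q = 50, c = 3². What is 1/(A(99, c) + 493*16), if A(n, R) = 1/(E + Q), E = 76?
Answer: 126/993889 ≈ 0.00012677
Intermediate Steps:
c = 9
A(n, R) = 1/126 (A(n, R) = 1/(76 + 50) = 1/126)
1/(A(99, c) + 493*16) = 1/(1/126 + 493*16) = 1/(1/126 + 7888) = 1/(993889/126) = 126/993889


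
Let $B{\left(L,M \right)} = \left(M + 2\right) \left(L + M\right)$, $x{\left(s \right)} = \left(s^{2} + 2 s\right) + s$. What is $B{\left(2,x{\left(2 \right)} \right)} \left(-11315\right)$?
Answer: $-1629360$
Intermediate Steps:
$x{\left(s \right)} = s^{2} + 3 s$
$B{\left(L,M \right)} = \left(2 + M\right) \left(L + M\right)$
$B{\left(2,x{\left(2 \right)} \right)} \left(-11315\right) = \left(\left(2 \left(3 + 2\right)\right)^{2} + 2 \cdot 2 + 2 \cdot 2 \left(3 + 2\right) + 2 \cdot 2 \left(3 + 2\right)\right) \left(-11315\right) = \left(\left(2 \cdot 5\right)^{2} + 4 + 2 \cdot 2 \cdot 5 + 2 \cdot 2 \cdot 5\right) \left(-11315\right) = \left(10^{2} + 4 + 2 \cdot 10 + 2 \cdot 10\right) \left(-11315\right) = \left(100 + 4 + 20 + 20\right) \left(-11315\right) = 144 \left(-11315\right) = -1629360$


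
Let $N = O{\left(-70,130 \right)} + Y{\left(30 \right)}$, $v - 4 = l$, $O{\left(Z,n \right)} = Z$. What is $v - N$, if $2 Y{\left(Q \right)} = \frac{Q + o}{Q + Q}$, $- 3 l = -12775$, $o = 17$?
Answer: $\frac{519833}{120} \approx 4331.9$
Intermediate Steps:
$l = \frac{12775}{3}$ ($l = \left(- \frac{1}{3}\right) \left(-12775\right) = \frac{12775}{3} \approx 4258.3$)
$Y{\left(Q \right)} = \frac{17 + Q}{4 Q}$ ($Y{\left(Q \right)} = \frac{\left(Q + 17\right) \frac{1}{Q + Q}}{2} = \frac{\left(17 + Q\right) \frac{1}{2 Q}}{2} = \frac{\frac{1}{2} \frac{1}{Q} \left(17 + Q\right)}{2} = \frac{17 + Q}{4 Q}$)
$v = \frac{12787}{3}$ ($v = 4 + \frac{12775}{3} = \frac{12787}{3} \approx 4262.3$)
$N = - \frac{8353}{120}$ ($N = -70 + \frac{17 + 30}{4 \cdot 30} = -70 + \frac{1}{4} \cdot \frac{1}{30} \cdot 47 = -70 + \frac{47}{120} = - \frac{8353}{120} \approx -69.608$)
$v - N = \frac{12787}{3} - - \frac{8353}{120} = \frac{12787}{3} + \frac{8353}{120} = \frac{519833}{120}$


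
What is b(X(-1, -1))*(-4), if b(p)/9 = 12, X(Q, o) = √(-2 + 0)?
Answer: -432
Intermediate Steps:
X(Q, o) = I*√2 (X(Q, o) = √(-2) = I*√2)
b(p) = 108 (b(p) = 9*12 = 108)
b(X(-1, -1))*(-4) = 108*(-4) = -432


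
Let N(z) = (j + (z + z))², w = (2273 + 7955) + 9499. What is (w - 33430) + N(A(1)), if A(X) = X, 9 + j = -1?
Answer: -13639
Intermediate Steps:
j = -10 (j = -9 - 1 = -10)
w = 19727 (w = 10228 + 9499 = 19727)
N(z) = (-10 + 2*z)² (N(z) = (-10 + (z + z))² = (-10 + 2*z)²)
(w - 33430) + N(A(1)) = (19727 - 33430) + 4*(-5 + 1)² = -13703 + 4*(-4)² = -13703 + 4*16 = -13703 + 64 = -13639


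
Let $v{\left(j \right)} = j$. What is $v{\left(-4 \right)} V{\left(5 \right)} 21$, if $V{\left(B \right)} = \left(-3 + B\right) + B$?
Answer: $-588$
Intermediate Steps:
$V{\left(B \right)} = -3 + 2 B$
$v{\left(-4 \right)} V{\left(5 \right)} 21 = - 4 \left(-3 + 2 \cdot 5\right) 21 = - 4 \left(-3 + 10\right) 21 = \left(-4\right) 7 \cdot 21 = \left(-28\right) 21 = -588$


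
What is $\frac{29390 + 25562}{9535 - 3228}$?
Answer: $\frac{54952}{6307} \approx 8.7129$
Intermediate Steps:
$\frac{29390 + 25562}{9535 - 3228} = \frac{54952}{6307}$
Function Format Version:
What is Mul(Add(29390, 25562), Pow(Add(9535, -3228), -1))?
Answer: Rational(54952, 6307) ≈ 8.7129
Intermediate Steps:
Mul(Add(29390, 25562), Pow(Add(9535, -3228), -1)) = Mul(54952, Pow(6307, -1)) = Mul(54952, Rational(1, 6307)) = Rational(54952, 6307)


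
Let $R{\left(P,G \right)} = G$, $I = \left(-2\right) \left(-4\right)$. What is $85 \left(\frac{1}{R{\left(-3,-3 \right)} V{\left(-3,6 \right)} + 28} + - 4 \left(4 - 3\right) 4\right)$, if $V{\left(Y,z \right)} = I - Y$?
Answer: $-1377$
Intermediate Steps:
$I = 8$
$V{\left(Y,z \right)} = 8 - Y$
$85 \left(\frac{1}{R{\left(-3,-3 \right)} V{\left(-3,6 \right)} + 28} + - 4 \left(4 - 3\right) 4\right) = 85 \left(\frac{1}{- 3 \left(8 - -3\right) + 28} + - 4 \left(4 - 3\right) 4\right) = 85 \left(\frac{1}{- 3 \left(8 + 3\right) + 28} + \left(-4\right) 1 \cdot 4\right) = 85 \left(\frac{1}{\left(-3\right) 11 + 28} - 16\right) = 85 \left(\frac{1}{-33 + 28} - 16\right) = 85 \left(\frac{1}{-5} - 16\right) = 85 \left(- \frac{1}{5} - 16\right) = 85 \left(- \frac{81}{5}\right) = -1377$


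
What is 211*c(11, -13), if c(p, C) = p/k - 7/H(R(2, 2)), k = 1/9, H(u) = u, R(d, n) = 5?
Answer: 102968/5 ≈ 20594.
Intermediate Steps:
k = 1/9 ≈ 0.11111
c(p, C) = -7/5 + 9*p (c(p, C) = p/(1/9) - 7/5 = p*9 - 7*1/5 = 9*p - 7/5 = -7/5 + 9*p)
211*c(11, -13) = 211*(-7/5 + 9*11) = 211*(-7/5 + 99) = 211*(488/5) = 102968/5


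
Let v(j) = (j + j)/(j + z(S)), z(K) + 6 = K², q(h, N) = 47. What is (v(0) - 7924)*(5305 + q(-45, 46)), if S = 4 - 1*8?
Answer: -42409248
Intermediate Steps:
S = -4 (S = 4 - 8 = -4)
z(K) = -6 + K²
v(j) = 2*j/(10 + j) (v(j) = (j + j)/(j + (-6 + (-4)²)) = (2*j)/(j + (-6 + 16)) = (2*j)/(j + 10) = (2*j)/(10 + j) = 2*j/(10 + j))
(v(0) - 7924)*(5305 + q(-45, 46)) = (2*0/(10 + 0) - 7924)*(5305 + 47) = (2*0/10 - 7924)*5352 = (2*0*(⅒) - 7924)*5352 = (0 - 7924)*5352 = -7924*5352 = -42409248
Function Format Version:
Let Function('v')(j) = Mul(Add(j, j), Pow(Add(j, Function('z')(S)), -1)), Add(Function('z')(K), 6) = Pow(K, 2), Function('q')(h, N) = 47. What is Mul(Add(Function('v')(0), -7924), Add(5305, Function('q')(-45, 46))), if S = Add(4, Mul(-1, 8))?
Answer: -42409248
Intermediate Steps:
S = -4 (S = Add(4, -8) = -4)
Function('z')(K) = Add(-6, Pow(K, 2))
Function('v')(j) = Mul(2, j, Pow(Add(10, j), -1)) (Function('v')(j) = Mul(Add(j, j), Pow(Add(j, Add(-6, Pow(-4, 2))), -1)) = Mul(Mul(2, j), Pow(Add(j, Add(-6, 16)), -1)) = Mul(Mul(2, j), Pow(Add(j, 10), -1)) = Mul(Mul(2, j), Pow(Add(10, j), -1)) = Mul(2, j, Pow(Add(10, j), -1)))
Mul(Add(Function('v')(0), -7924), Add(5305, Function('q')(-45, 46))) = Mul(Add(Mul(2, 0, Pow(Add(10, 0), -1)), -7924), Add(5305, 47)) = Mul(Add(Mul(2, 0, Pow(10, -1)), -7924), 5352) = Mul(Add(Mul(2, 0, Rational(1, 10)), -7924), 5352) = Mul(Add(0, -7924), 5352) = Mul(-7924, 5352) = -42409248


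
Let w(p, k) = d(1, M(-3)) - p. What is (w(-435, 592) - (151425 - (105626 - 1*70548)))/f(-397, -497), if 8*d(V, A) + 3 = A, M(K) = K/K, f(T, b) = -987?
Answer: 463649/3948 ≈ 117.44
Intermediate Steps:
M(K) = 1
d(V, A) = -3/8 + A/8
w(p, k) = -1/4 - p (w(p, k) = (-3/8 + (1/8)*1) - p = (-3/8 + 1/8) - p = -1/4 - p)
(w(-435, 592) - (151425 - (105626 - 1*70548)))/f(-397, -497) = ((-1/4 - 1*(-435)) - (151425 - (105626 - 1*70548)))/(-987) = ((-1/4 + 435) - (151425 - (105626 - 70548)))*(-1/987) = (1739/4 - (151425 - 1*35078))*(-1/987) = (1739/4 - (151425 - 35078))*(-1/987) = (1739/4 - 1*116347)*(-1/987) = (1739/4 - 116347)*(-1/987) = -463649/4*(-1/987) = 463649/3948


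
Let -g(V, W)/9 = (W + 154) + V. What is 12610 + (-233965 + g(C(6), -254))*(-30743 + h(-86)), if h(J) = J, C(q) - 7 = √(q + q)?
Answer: 7187115722 + 554922*√3 ≈ 7.1881e+9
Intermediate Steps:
C(q) = 7 + √2*√q (C(q) = 7 + √(q + q) = 7 + √(2*q) = 7 + √2*√q)
g(V, W) = -1386 - 9*V - 9*W (g(V, W) = -9*((W + 154) + V) = -9*((154 + W) + V) = -9*(154 + V + W) = -1386 - 9*V - 9*W)
12610 + (-233965 + g(C(6), -254))*(-30743 + h(-86)) = 12610 + (-233965 + (-1386 - 9*(7 + √2*√6) - 9*(-254)))*(-30743 - 86) = 12610 + (-233965 + (-1386 - 9*(7 + 2*√3) + 2286))*(-30829) = 12610 + (-233965 + (-1386 + (-63 - 18*√3) + 2286))*(-30829) = 12610 + (-233965 + (837 - 18*√3))*(-30829) = 12610 + (-233128 - 18*√3)*(-30829) = 12610 + (7187103112 + 554922*√3) = 7187115722 + 554922*√3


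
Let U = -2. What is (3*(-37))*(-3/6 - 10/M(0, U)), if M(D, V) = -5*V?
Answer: 333/2 ≈ 166.50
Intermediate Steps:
(3*(-37))*(-3/6 - 10/M(0, U)) = (3*(-37))*(-3/6 - 10/((-5*(-2)))) = -111*(-3*⅙ - 10/10) = -111*(-½ - 10*⅒) = -111*(-½ - 1) = -111*(-3/2) = 333/2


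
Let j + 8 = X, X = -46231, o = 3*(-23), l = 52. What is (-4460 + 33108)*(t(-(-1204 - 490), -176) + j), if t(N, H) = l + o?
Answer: -1325141888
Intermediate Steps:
o = -69
j = -46239 (j = -8 - 46231 = -46239)
t(N, H) = -17 (t(N, H) = 52 - 69 = -17)
(-4460 + 33108)*(t(-(-1204 - 490), -176) + j) = (-4460 + 33108)*(-17 - 46239) = 28648*(-46256) = -1325141888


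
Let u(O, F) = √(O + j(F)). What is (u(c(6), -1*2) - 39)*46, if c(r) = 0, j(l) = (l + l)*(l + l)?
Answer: -1610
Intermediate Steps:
j(l) = 4*l² (j(l) = (2*l)*(2*l) = 4*l²)
u(O, F) = √(O + 4*F²)
(u(c(6), -1*2) - 39)*46 = (√(0 + 4*(-1*2)²) - 39)*46 = (√(0 + 4*(-2)²) - 39)*46 = (√(0 + 4*4) - 39)*46 = (√(0 + 16) - 39)*46 = (√16 - 39)*46 = (4 - 39)*46 = -35*46 = -1610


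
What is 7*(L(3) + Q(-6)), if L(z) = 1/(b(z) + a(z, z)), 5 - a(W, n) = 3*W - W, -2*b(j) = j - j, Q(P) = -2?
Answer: -21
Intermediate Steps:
b(j) = 0 (b(j) = -(j - j)/2 = -½*0 = 0)
a(W, n) = 5 - 2*W (a(W, n) = 5 - (3*W - W) = 5 - 2*W)
L(z) = 1/(5 - 2*z) (L(z) = 1/(0 + (5 - 2*z)) = 1/(5 - 2*z))
7*(L(3) + Q(-6)) = 7*(-1/(-5 + 2*3) - 2) = 7*(-1/(-5 + 6) - 2) = 7*(-1/1 - 2) = 7*(-1*1 - 2) = 7*(-1 - 2) = 7*(-3) = -21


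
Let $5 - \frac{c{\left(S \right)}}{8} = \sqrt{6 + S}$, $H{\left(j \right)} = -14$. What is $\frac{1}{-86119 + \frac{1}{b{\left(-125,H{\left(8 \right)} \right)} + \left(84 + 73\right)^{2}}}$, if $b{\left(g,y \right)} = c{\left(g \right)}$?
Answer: $- \frac{26247104961707}{2260374431134149138} - \frac{2 i \sqrt{119}}{1130187215567074569} \approx -1.1612 \cdot 10^{-5} - 1.9304 \cdot 10^{-17} i$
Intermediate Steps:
$c{\left(S \right)} = 40 - 8 \sqrt{6 + S}$
$b{\left(g,y \right)} = 40 - 8 \sqrt{6 + g}$
$\frac{1}{-86119 + \frac{1}{b{\left(-125,H{\left(8 \right)} \right)} + \left(84 + 73\right)^{2}}} = \frac{1}{-86119 + \frac{1}{\left(40 - 8 \sqrt{6 - 125}\right) + \left(84 + 73\right)^{2}}} = \frac{1}{-86119 + \frac{1}{\left(40 - 8 \sqrt{-119}\right) + 157^{2}}} = \frac{1}{-86119 + \frac{1}{\left(40 - 8 i \sqrt{119}\right) + 24649}} = \frac{1}{-86119 + \frac{1}{24689 - 8 i \sqrt{119}}}$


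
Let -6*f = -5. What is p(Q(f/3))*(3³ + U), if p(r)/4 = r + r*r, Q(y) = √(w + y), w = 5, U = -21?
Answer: 380/3 + 4*√190 ≈ 181.80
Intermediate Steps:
f = ⅚ (f = -⅙*(-5) = ⅚ ≈ 0.83333)
Q(y) = √(5 + y)
p(r) = 4*r + 4*r² (p(r) = 4*(r + r*r) = 4*(r + r²) = 4*r + 4*r²)
p(Q(f/3))*(3³ + U) = (4*√(5 + (⅚)/3)*(1 + √(5 + (⅚)/3)))*(3³ - 21) = (4*√(5 + (⅚)*(⅓))*(1 + √(5 + (⅚)*(⅓))))*(27 - 21) = (4*√(5 + 5/18)*(1 + √(5 + 5/18)))*6 = (4*√(95/18)*(1 + √(95/18)))*6 = (4*(√190/6)*(1 + √190/6))*6 = (2*√190*(1 + √190/6)/3)*6 = 4*√190*(1 + √190/6)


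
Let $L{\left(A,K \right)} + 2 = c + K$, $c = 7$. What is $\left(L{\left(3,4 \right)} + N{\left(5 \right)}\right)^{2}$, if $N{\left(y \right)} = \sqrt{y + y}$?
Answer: $\left(9 + \sqrt{10}\right)^{2} \approx 147.92$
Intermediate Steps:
$N{\left(y \right)} = \sqrt{2} \sqrt{y}$ ($N{\left(y \right)} = \sqrt{2 y} = \sqrt{2} \sqrt{y}$)
$L{\left(A,K \right)} = 5 + K$ ($L{\left(A,K \right)} = -2 + \left(7 + K\right) = 5 + K$)
$\left(L{\left(3,4 \right)} + N{\left(5 \right)}\right)^{2} = \left(\left(5 + 4\right) + \sqrt{2} \sqrt{5}\right)^{2} = \left(9 + \sqrt{10}\right)^{2}$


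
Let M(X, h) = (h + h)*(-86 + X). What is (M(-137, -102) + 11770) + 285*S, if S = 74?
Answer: 78352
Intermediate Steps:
M(X, h) = 2*h*(-86 + X) (M(X, h) = (2*h)*(-86 + X) = 2*h*(-86 + X))
(M(-137, -102) + 11770) + 285*S = (2*(-102)*(-86 - 137) + 11770) + 285*74 = (2*(-102)*(-223) + 11770) + 21090 = (45492 + 11770) + 21090 = 57262 + 21090 = 78352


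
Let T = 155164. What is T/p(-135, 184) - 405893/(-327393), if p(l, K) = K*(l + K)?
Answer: 13614784685/737943822 ≈ 18.450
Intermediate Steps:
p(l, K) = K*(K + l)
T/p(-135, 184) - 405893/(-327393) = 155164/((184*(184 - 135))) - 405893/(-327393) = 155164/((184*49)) - 405893*(-1/327393) = 155164/9016 + 405893/327393 = 155164*(1/9016) + 405893/327393 = 38791/2254 + 405893/327393 = 13614784685/737943822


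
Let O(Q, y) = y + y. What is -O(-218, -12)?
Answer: 24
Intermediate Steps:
O(Q, y) = 2*y
-O(-218, -12) = -2*(-12) = -1*(-24) = 24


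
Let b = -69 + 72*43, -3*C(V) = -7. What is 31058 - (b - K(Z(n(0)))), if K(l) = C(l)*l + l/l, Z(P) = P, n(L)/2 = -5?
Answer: 84026/3 ≈ 28009.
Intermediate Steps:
n(L) = -10 (n(L) = 2*(-5) = -10)
C(V) = 7/3 (C(V) = -⅓*(-7) = 7/3)
b = 3027 (b = -69 + 3096 = 3027)
K(l) = 1 + 7*l/3 (K(l) = 7*l/3 + l/l = 7*l/3 + 1 = 1 + 7*l/3)
31058 - (b - K(Z(n(0)))) = 31058 - (3027 - (1 + (7/3)*(-10))) = 31058 - (3027 - (1 - 70/3)) = 31058 - (3027 - 1*(-67/3)) = 31058 - (3027 + 67/3) = 31058 - 1*9148/3 = 31058 - 9148/3 = 84026/3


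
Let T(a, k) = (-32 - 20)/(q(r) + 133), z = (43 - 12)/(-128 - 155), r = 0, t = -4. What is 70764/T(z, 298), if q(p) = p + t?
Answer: -2282139/13 ≈ -1.7555e+5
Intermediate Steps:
q(p) = -4 + p (q(p) = p - 4 = -4 + p)
z = -31/283 (z = 31/(-283) = 31*(-1/283) = -31/283 ≈ -0.10954)
T(a, k) = -52/129 (T(a, k) = (-32 - 20)/((-4 + 0) + 133) = -52/(-4 + 133) = -52/129)
70764/T(z, 298) = 70764/(-52/129) = 70764*(-129/52) = -2282139/13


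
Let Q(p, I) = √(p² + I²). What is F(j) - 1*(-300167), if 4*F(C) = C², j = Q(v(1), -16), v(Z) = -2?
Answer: 300232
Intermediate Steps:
Q(p, I) = √(I² + p²)
j = 2*√65 (j = √((-16)² + (-2)²) = √(256 + 4) = √260 = 2*√65 ≈ 16.125)
F(C) = C²/4
F(j) - 1*(-300167) = (2*√65)²/4 - 1*(-300167) = (¼)*260 + 300167 = 65 + 300167 = 300232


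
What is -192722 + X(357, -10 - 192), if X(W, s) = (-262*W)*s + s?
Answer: 18700944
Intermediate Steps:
X(W, s) = s - 262*W*s (X(W, s) = -262*W*s + s = s - 262*W*s)
-192722 + X(357, -10 - 192) = -192722 + (-10 - 192)*(1 - 262*357) = -192722 - 202*(1 - 93534) = -192722 - 202*(-93533) = -192722 + 18893666 = 18700944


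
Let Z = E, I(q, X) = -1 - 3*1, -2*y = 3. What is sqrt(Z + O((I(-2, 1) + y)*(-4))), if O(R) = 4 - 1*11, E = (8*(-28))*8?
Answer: I*sqrt(1799) ≈ 42.415*I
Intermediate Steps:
y = -3/2 (y = -1/2*3 = -3/2 ≈ -1.5000)
I(q, X) = -4 (I(q, X) = -1 - 3 = -4)
E = -1792 (E = -224*8 = -1792)
O(R) = -7 (O(R) = 4 - 11 = -7)
Z = -1792
sqrt(Z + O((I(-2, 1) + y)*(-4))) = sqrt(-1792 - 7) = sqrt(-1799) = I*sqrt(1799)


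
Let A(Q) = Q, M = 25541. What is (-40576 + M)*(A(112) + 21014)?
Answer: -317629410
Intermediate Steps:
(-40576 + M)*(A(112) + 21014) = (-40576 + 25541)*(112 + 21014) = -15035*21126 = -317629410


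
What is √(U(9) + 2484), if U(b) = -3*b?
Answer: 3*√273 ≈ 49.568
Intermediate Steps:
√(U(9) + 2484) = √(-3*9 + 2484) = √(-27 + 2484) = √2457 = 3*√273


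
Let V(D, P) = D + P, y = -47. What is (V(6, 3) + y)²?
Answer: 1444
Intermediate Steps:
(V(6, 3) + y)² = ((6 + 3) - 47)² = (9 - 47)² = (-38)² = 1444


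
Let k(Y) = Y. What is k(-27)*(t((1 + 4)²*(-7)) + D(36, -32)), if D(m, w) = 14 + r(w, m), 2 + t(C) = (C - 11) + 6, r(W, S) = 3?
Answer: 4455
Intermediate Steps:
t(C) = -7 + C (t(C) = -2 + ((C - 11) + 6) = -2 + ((-11 + C) + 6) = -2 + (-5 + C) = -7 + C)
D(m, w) = 17 (D(m, w) = 14 + 3 = 17)
k(-27)*(t((1 + 4)²*(-7)) + D(36, -32)) = -27*((-7 + (1 + 4)²*(-7)) + 17) = -27*((-7 + 5²*(-7)) + 17) = -27*((-7 + 25*(-7)) + 17) = -27*((-7 - 175) + 17) = -27*(-182 + 17) = -27*(-165) = 4455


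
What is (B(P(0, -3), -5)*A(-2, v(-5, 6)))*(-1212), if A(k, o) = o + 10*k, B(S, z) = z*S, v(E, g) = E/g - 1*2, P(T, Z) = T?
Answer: 0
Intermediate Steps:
v(E, g) = -2 + E/g (v(E, g) = E/g - 2 = -2 + E/g)
B(S, z) = S*z
(B(P(0, -3), -5)*A(-2, v(-5, 6)))*(-1212) = ((0*(-5))*((-2 - 5/6) + 10*(-2)))*(-1212) = (0*((-2 - 5*1/6) - 20))*(-1212) = (0*((-2 - 5/6) - 20))*(-1212) = (0*(-17/6 - 20))*(-1212) = (0*(-137/6))*(-1212) = 0*(-1212) = 0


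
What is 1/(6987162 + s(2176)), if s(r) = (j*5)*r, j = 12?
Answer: 1/7117722 ≈ 1.4049e-7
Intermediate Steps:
s(r) = 60*r (s(r) = (12*5)*r = 60*r)
1/(6987162 + s(2176)) = 1/(6987162 + 60*2176) = 1/(6987162 + 130560) = 1/7117722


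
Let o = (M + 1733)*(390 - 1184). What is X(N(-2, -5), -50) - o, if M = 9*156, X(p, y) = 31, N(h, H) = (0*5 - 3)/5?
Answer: 2490809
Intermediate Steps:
N(h, H) = -⅗ (N(h, H) = (0 - 3)*(⅕) = -3*⅕ = -⅗)
M = 1404
o = -2490778 (o = (1404 + 1733)*(390 - 1184) = 3137*(-794) = -2490778)
X(N(-2, -5), -50) - o = 31 - 1*(-2490778) = 31 + 2490778 = 2490809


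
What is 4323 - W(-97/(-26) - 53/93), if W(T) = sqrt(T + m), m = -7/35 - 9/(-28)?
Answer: 4323 - sqrt(23508648345)/84630 ≈ 4321.2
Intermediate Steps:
m = 17/140 (m = -7*1/35 - 9*(-1/28) = -1/5 + 9/28 = 17/140 ≈ 0.12143)
W(T) = sqrt(17/140 + T) (W(T) = sqrt(T + 17/140) = sqrt(17/140 + T))
4323 - W(-97/(-26) - 53/93) = 4323 - sqrt(595 + 4900*(-97/(-26) - 53/93))/70 = 4323 - sqrt(595 + 4900*(-97*(-1/26) - 53*1/93))/70 = 4323 - sqrt(595 + 4900*(97/26 - 53/93))/70 = 4323 - sqrt(595 + 4900*(7643/2418))/70 = 4323 - sqrt(595 + 18725350/1209)/70 = 4323 - sqrt(19444705/1209)/70 = 4323 - sqrt(23508648345)/1209/70 = 4323 - sqrt(23508648345)/84630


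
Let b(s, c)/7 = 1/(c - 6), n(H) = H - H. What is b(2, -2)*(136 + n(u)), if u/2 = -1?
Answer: -119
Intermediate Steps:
u = -2 (u = 2*(-1) = -2)
n(H) = 0
b(s, c) = 7/(-6 + c) (b(s, c) = 7/(c - 6) = 7/(-6 + c))
b(2, -2)*(136 + n(u)) = (7/(-6 - 2))*(136 + 0) = (7/(-8))*136 = (7*(-⅛))*136 = -7/8*136 = -119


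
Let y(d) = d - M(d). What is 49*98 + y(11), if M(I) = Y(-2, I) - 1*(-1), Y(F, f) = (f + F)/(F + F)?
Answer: 19257/4 ≈ 4814.3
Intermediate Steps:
Y(F, f) = (F + f)/(2*F) (Y(F, f) = (F + f)/((2*F)) = (F + f)*(1/(2*F)) = (F + f)/(2*F))
M(I) = 3/2 - I/4 (M(I) = (½)*(-2 + I)/(-2) - 1*(-1) = (½)*(-½)*(-2 + I) + 1 = (½ - I/4) + 1 = 3/2 - I/4)
y(d) = -3/2 + 5*d/4 (y(d) = d - (3/2 - d/4) = d + (-3/2 + d/4) = -3/2 + 5*d/4)
49*98 + y(11) = 49*98 + (-3/2 + (5/4)*11) = 4802 + (-3/2 + 55/4) = 4802 + 49/4 = 19257/4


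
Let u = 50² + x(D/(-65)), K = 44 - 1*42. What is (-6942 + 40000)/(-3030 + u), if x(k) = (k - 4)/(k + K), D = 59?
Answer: -2347118/37949 ≈ -61.849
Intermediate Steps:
K = 2 (K = 44 - 42 = 2)
x(k) = (-4 + k)/(2 + k) (x(k) = (k - 4)/(k + 2) = (-4 + k)/(2 + k))
u = 177181/71 (u = 50² + (-4 + 59/(-65))/(2 + 59/(-65)) = 2500 + (-4 + 59*(-1/65))/(2 + 59*(-1/65)) = 2500 + (-4 - 59/65)/(2 - 59/65) = 2500 - 319/65/(71/65) = 2500 + (65/71)*(-319/65) = 2500 - 319/71 = 177181/71 ≈ 2495.5)
(-6942 + 40000)/(-3030 + u) = (-6942 + 40000)/(-3030 + 177181/71) = 33058/(-37949/71) = 33058*(-71/37949) = -2347118/37949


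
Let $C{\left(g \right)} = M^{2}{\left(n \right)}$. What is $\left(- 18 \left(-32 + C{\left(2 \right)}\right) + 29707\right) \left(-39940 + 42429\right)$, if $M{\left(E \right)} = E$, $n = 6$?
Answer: $73761515$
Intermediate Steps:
$C{\left(g \right)} = 36$ ($C{\left(g \right)} = 6^{2} = 36$)
$\left(- 18 \left(-32 + C{\left(2 \right)}\right) + 29707\right) \left(-39940 + 42429\right) = \left(- 18 \left(-32 + 36\right) + 29707\right) \left(-39940 + 42429\right) = \left(\left(-18\right) 4 + 29707\right) 2489 = \left(-72 + 29707\right) 2489 = 29635 \cdot 2489 = 73761515$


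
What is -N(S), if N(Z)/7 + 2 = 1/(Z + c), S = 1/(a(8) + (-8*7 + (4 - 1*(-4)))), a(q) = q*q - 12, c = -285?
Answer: 15974/1139 ≈ 14.025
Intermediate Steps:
a(q) = -12 + q² (a(q) = q² - 12 = -12 + q²)
S = ¼ (S = 1/((-12 + 8²) + (-8*7 + (4 - 1*(-4)))) = 1/((-12 + 64) + (-56 + (4 + 4))) = 1/(52 + (-56 + 8)) = 1/(52 - 48) = 1/4 = ¼ ≈ 0.25000)
N(Z) = -14 + 7/(-285 + Z) (N(Z) = -14 + 7/(Z - 285) = -14 + 7/(-285 + Z))
-N(S) = -7*(571 - 2*¼)/(-285 + ¼) = -7*(571 - ½)/(-1139/4) = -7*(-4)*1141/(1139*2) = -1*(-15974/1139) = 15974/1139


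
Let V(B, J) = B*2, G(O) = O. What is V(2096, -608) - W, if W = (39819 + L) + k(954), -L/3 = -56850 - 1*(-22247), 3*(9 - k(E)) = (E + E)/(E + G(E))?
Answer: -418334/3 ≈ -1.3944e+5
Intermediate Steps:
k(E) = 26/3 (k(E) = 9 - (E + E)/(3*(E + E)) = 9 - 2*E/(3*(2*E)) = 9 - 2*E*1/(2*E)/3 = 9 - 1/3*1 = 9 - 1/3 = 26/3)
L = 103809 (L = -3*(-56850 - 1*(-22247)) = -3*(-56850 + 22247) = -3*(-34603) = 103809)
W = 430910/3 (W = (39819 + 103809) + 26/3 = 143628 + 26/3 = 430910/3 ≈ 1.4364e+5)
V(B, J) = 2*B
V(2096, -608) - W = 2*2096 - 1*430910/3 = 4192 - 430910/3 = -418334/3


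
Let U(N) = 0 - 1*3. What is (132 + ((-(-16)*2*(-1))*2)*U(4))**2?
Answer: 104976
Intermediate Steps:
U(N) = -3 (U(N) = 0 - 3 = -3)
(132 + ((-(-16)*2*(-1))*2)*U(4))**2 = (132 + ((-(-16)*2*(-1))*2)*(-3))**2 = (132 + ((-4*(-8)*(-1))*2)*(-3))**2 = (132 + ((32*(-1))*2)*(-3))**2 = (132 - 32*2*(-3))**2 = (132 - 64*(-3))**2 = (132 + 192)**2 = 324**2 = 104976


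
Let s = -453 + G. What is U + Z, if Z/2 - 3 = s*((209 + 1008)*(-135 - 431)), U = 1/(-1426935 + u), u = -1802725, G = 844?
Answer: -1739684773548681/3229660 ≈ -5.3866e+8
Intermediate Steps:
U = -1/3229660 (U = 1/(-1426935 - 1802725) = 1/(-3229660) = -1/3229660 ≈ -3.0963e-7)
s = 391 (s = -453 + 844 = 391)
Z = -538658798 (Z = 6 + 2*(391*((209 + 1008)*(-135 - 431))) = 6 + 2*(391*(1217*(-566))) = 6 + 2*(391*(-688822)) = 6 + 2*(-269329402) = 6 - 538658804 = -538658798)
U + Z = -1/3229660 - 538658798 = -1739684773548681/3229660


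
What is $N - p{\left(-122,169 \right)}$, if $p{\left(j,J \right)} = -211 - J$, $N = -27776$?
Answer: $-27396$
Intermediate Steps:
$N - p{\left(-122,169 \right)} = -27776 - \left(-211 - 169\right) = -27776 - -380 = -27776 + 380 = -27396$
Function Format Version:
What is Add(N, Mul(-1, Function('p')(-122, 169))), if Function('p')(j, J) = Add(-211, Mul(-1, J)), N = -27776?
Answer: -27396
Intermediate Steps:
Add(N, Mul(-1, Function('p')(-122, 169))) = Add(-27776, Mul(-1, Add(-211, Mul(-1, 169)))) = Add(-27776, Mul(-1, Add(-211, -169))) = Add(-27776, Mul(-1, -380)) = Add(-27776, 380) = -27396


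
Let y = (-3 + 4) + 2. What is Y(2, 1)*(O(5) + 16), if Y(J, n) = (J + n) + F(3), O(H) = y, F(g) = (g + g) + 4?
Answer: 247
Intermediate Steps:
F(g) = 4 + 2*g (F(g) = 2*g + 4 = 4 + 2*g)
y = 3 (y = 1 + 2 = 3)
O(H) = 3
Y(J, n) = 10 + J + n (Y(J, n) = (J + n) + (4 + 2*3) = (J + n) + (4 + 6) = (J + n) + 10 = 10 + J + n)
Y(2, 1)*(O(5) + 16) = (10 + 2 + 1)*(3 + 16) = 13*19 = 247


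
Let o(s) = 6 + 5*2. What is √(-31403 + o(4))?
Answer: I*√31387 ≈ 177.16*I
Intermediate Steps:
o(s) = 16 (o(s) = 6 + 10 = 16)
√(-31403 + o(4)) = √(-31403 + 16) = √(-31387) = I*√31387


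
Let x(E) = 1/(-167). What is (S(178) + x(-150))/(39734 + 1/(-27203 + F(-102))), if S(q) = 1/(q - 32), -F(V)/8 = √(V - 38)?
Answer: 617476513412703/28486084779171286016702 - 168*I*√35/14243042389585643008351 ≈ 2.1676e-8 - 6.9782e-20*I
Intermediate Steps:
F(V) = -8*√(-38 + V) (F(V) = -8*√(V - 38) = -8*√(-38 + V))
S(q) = 1/(-32 + q)
x(E) = -1/167
(S(178) + x(-150))/(39734 + 1/(-27203 + F(-102))) = (1/(-32 + 178) - 1/167)/(39734 + 1/(-27203 - 8*√(-38 - 102))) = (1/146 - 1/167)/(39734 + 1/(-27203 - 16*I*√35)) = 21/(24382*(39734 + 1/(-27203 - 16*I*√35)))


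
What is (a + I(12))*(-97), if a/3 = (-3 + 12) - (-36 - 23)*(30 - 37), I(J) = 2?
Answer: 117370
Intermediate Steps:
a = -1212 (a = 3*((-3 + 12) - (-36 - 23)*(30 - 37)) = 3*(9 - (-59)*(-7)) = 3*(9 - 1*413) = 3*(9 - 413) = 3*(-404) = -1212)
(a + I(12))*(-97) = (-1212 + 2)*(-97) = -1210*(-97) = 117370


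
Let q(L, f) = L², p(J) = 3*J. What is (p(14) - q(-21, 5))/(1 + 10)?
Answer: -399/11 ≈ -36.273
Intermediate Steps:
(p(14) - q(-21, 5))/(1 + 10) = (3*14 - 1*(-21)²)/(1 + 10) = (42 - 1*441)/11 = (42 - 441)*(1/11) = -399*1/11 = -399/11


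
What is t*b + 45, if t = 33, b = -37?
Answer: -1176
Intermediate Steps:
t*b + 45 = 33*(-37) + 45 = -1221 + 45 = -1176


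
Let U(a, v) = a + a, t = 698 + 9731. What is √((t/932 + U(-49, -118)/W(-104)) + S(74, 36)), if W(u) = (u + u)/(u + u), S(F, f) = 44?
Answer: I*√9296467/466 ≈ 6.5429*I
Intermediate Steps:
t = 10429
W(u) = 1 (W(u) = (2*u)/((2*u)) = (2*u)*(1/(2*u)) = 1)
U(a, v) = 2*a
√((t/932 + U(-49, -118)/W(-104)) + S(74, 36)) = √((10429/932 + (2*(-49))/1) + 44) = √((10429*(1/932) - 98*1) + 44) = √((10429/932 - 98) + 44) = √(-80907/932 + 44) = √(-39899/932) = I*√9296467/466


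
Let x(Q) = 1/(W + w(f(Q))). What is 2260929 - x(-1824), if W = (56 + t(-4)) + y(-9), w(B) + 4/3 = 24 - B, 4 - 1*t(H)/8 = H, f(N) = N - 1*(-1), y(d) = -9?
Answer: 13271653227/5870 ≈ 2.2609e+6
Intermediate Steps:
f(N) = 1 + N (f(N) = N + 1 = 1 + N)
t(H) = 32 - 8*H
w(B) = 68/3 - B (w(B) = -4/3 + (24 - B) = 68/3 - B)
W = 111 (W = (56 + (32 - 8*(-4))) - 9 = (56 + (32 + 32)) - 9 = (56 + 64) - 9 = 120 - 9 = 111)
x(Q) = 1/(398/3 - Q) (x(Q) = 1/(111 + (68/3 - (1 + Q))) = 1/(111 + (68/3 + (-1 - Q))) = 1/(111 + (65/3 - Q)) = 1/(398/3 - Q))
2260929 - x(-1824) = 2260929 - (-3)/(-398 + 3*(-1824)) = 2260929 - (-3)/(-398 - 5472) = 2260929 - (-3)/(-5870) = 2260929 - (-3)*(-1)/5870 = 2260929 - 1*3/5870 = 2260929 - 3/5870 = 13271653227/5870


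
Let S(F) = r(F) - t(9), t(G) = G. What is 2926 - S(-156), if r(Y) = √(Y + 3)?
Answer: 2935 - 3*I*√17 ≈ 2935.0 - 12.369*I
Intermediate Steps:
r(Y) = √(3 + Y)
S(F) = -9 + √(3 + F) (S(F) = √(3 + F) - 1*9 = √(3 + F) - 9 = -9 + √(3 + F))
2926 - S(-156) = 2926 - (-9 + √(3 - 156)) = 2926 - (-9 + √(-153)) = 2926 - (-9 + 3*I*√17) = 2926 + (9 - 3*I*√17) = 2935 - 3*I*√17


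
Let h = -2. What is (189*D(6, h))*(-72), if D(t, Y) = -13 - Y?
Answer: 149688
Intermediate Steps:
(189*D(6, h))*(-72) = (189*(-13 - 1*(-2)))*(-72) = (189*(-13 + 2))*(-72) = (189*(-11))*(-72) = -2079*(-72) = 149688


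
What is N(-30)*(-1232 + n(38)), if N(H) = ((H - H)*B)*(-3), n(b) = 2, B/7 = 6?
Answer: 0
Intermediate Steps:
B = 42 (B = 7*6 = 42)
N(H) = 0 (N(H) = ((H - H)*42)*(-3) = (0*42)*(-3) = 0*(-3) = 0)
N(-30)*(-1232 + n(38)) = 0*(-1232 + 2) = 0*(-1230) = 0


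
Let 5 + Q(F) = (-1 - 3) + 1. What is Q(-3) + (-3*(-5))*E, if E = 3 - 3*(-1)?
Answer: 82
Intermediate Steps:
Q(F) = -8 (Q(F) = -5 + ((-1 - 3) + 1) = -5 + (-4 + 1) = -5 - 3 = -8)
E = 6 (E = 3 + 3 = 6)
Q(-3) + (-3*(-5))*E = -8 - 3*(-5)*6 = -8 + 15*6 = -8 + 90 = 82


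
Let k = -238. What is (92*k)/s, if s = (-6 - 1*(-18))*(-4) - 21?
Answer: 952/3 ≈ 317.33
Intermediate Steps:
s = -69 (s = (-6 + 18)*(-4) - 21 = 12*(-4) - 21 = -48 - 21 = -69)
(92*k)/s = (92*(-238))/(-69) = -21896*(-1/69) = 952/3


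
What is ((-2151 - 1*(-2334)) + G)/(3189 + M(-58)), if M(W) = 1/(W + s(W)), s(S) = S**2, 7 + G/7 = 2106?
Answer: 49180056/10542835 ≈ 4.6648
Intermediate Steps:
G = 14693 (G = -49 + 7*2106 = -49 + 14742 = 14693)
M(W) = 1/(W + W**2)
((-2151 - 1*(-2334)) + G)/(3189 + M(-58)) = ((-2151 - 1*(-2334)) + 14693)/(3189 + 1/((-58)*(1 - 58))) = ((-2151 + 2334) + 14693)/(3189 - 1/58/(-57)) = (183 + 14693)/(3189 - 1/58*(-1/57)) = 14876/(3189 + 1/3306) = 14876/(10542835/3306) = 14876*(3306/10542835) = 49180056/10542835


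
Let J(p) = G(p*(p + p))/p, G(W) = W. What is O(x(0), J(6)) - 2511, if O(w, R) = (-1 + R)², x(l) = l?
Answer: -2390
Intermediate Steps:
J(p) = 2*p (J(p) = (p*(p + p))/p = (p*(2*p))/p = (2*p²)/p = 2*p)
O(x(0), J(6)) - 2511 = (-1 + 2*6)² - 2511 = (-1 + 12)² - 2511 = 11² - 2511 = 121 - 2511 = -2390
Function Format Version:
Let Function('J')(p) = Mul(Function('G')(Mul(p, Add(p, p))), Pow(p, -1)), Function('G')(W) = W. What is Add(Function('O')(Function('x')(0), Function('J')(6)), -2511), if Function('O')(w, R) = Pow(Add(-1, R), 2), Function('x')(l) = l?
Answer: -2390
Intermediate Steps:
Function('J')(p) = Mul(2, p) (Function('J')(p) = Mul(Mul(p, Add(p, p)), Pow(p, -1)) = Mul(Mul(p, Mul(2, p)), Pow(p, -1)) = Mul(Mul(2, Pow(p, 2)), Pow(p, -1)) = Mul(2, p))
Add(Function('O')(Function('x')(0), Function('J')(6)), -2511) = Add(Pow(Add(-1, Mul(2, 6)), 2), -2511) = Add(Pow(Add(-1, 12), 2), -2511) = Add(Pow(11, 2), -2511) = Add(121, -2511) = -2390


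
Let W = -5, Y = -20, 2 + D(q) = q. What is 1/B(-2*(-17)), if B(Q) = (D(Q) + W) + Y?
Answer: 1/7 ≈ 0.14286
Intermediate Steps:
D(q) = -2 + q
B(Q) = -27 + Q (B(Q) = ((-2 + Q) - 5) - 20 = (-7 + Q) - 20 = -27 + Q)
1/B(-2*(-17)) = 1/(-27 - 2*(-17)) = 1/(-27 + 34) = 1/7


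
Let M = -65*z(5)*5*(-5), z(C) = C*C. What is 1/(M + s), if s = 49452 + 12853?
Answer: 1/102930 ≈ 9.7153e-6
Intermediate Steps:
z(C) = C²
s = 62305
M = 40625 (M = -65*5²*5*(-5) = -65*25*5*(-5) = -8125*(-5) = -65*(-625) = 40625)
1/(M + s) = 1/(40625 + 62305) = 1/102930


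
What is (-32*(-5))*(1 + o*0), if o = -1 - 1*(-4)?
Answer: 160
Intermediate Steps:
o = 3 (o = -1 + 4 = 3)
(-32*(-5))*(1 + o*0) = (-32*(-5))*(1 + 3*0) = 160*(1 + 0) = 160*1 = 160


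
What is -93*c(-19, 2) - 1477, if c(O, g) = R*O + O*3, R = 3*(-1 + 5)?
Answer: 25028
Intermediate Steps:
R = 12 (R = 3*4 = 12)
c(O, g) = 15*O (c(O, g) = 12*O + O*3 = 12*O + 3*O = 15*O)
-93*c(-19, 2) - 1477 = -1395*(-19) - 1477 = -93*(-285) - 1477 = 26505 - 1477 = 25028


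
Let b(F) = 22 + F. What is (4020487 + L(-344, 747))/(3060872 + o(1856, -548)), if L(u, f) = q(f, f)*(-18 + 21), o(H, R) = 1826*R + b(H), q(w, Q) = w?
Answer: 2011364/1031051 ≈ 1.9508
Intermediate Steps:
o(H, R) = 22 + H + 1826*R (o(H, R) = 1826*R + (22 + H) = 22 + H + 1826*R)
L(u, f) = 3*f (L(u, f) = f*(-18 + 21) = f*3 = 3*f)
(4020487 + L(-344, 747))/(3060872 + o(1856, -548)) = (4020487 + 3*747)/(3060872 + (22 + 1856 + 1826*(-548))) = (4020487 + 2241)/(3060872 + (22 + 1856 - 1000648)) = 4022728/(3060872 - 998770) = 4022728/2062102 = 4022728*(1/2062102) = 2011364/1031051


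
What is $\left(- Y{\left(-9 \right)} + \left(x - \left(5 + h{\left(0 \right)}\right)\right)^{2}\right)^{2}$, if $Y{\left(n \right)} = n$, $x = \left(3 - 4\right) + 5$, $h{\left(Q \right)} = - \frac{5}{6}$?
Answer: $\frac{105625}{1296} \approx 81.501$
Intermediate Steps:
$h{\left(Q \right)} = - \frac{5}{6}$ ($h{\left(Q \right)} = \left(-5\right) \frac{1}{6} = - \frac{5}{6}$)
$x = 4$ ($x = -1 + 5 = 4$)
$\left(- Y{\left(-9 \right)} + \left(x - \left(5 + h{\left(0 \right)}\right)\right)^{2}\right)^{2} = \left(\left(-1\right) \left(-9\right) + \left(4 - \frac{25}{6}\right)^{2}\right)^{2} = \left(9 + \left(4 + \left(-5 + \frac{5}{6}\right)\right)^{2}\right)^{2} = \left(9 + \left(4 - \frac{25}{6}\right)^{2}\right)^{2} = \left(9 + \left(- \frac{1}{6}\right)^{2}\right)^{2} = \left(9 + \frac{1}{36}\right)^{2} = \left(\frac{325}{36}\right)^{2} = \frac{105625}{1296}$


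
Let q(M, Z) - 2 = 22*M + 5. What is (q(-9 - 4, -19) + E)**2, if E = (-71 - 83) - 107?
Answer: 291600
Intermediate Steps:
E = -261 (E = -154 - 107 = -261)
q(M, Z) = 7 + 22*M (q(M, Z) = 2 + (22*M + 5) = 2 + (5 + 22*M) = 7 + 22*M)
(q(-9 - 4, -19) + E)**2 = ((7 + 22*(-9 - 4)) - 261)**2 = ((7 + 22*(-13)) - 261)**2 = ((7 - 286) - 261)**2 = (-279 - 261)**2 = (-540)**2 = 291600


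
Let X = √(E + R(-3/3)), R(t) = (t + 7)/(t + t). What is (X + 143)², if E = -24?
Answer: 20422 + 858*I*√3 ≈ 20422.0 + 1486.1*I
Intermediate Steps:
R(t) = (7 + t)/(2*t) (R(t) = (7 + t)/((2*t)) = (7 + t)*(1/(2*t)) = (7 + t)/(2*t))
X = 3*I*√3 (X = √(-24 + (7 - 3/3)/(2*((-3/3)))) = √(-24 + (7 - 3*⅓)/(2*((-3*⅓)))) = √(-24 + (½)*(7 - 1)/(-1)) = √(-24 + (½)*(-1)*6) = √(-24 - 3) = √(-27) = 3*I*√3 ≈ 5.1962*I)
(X + 143)² = (3*I*√3 + 143)² = (143 + 3*I*√3)²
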